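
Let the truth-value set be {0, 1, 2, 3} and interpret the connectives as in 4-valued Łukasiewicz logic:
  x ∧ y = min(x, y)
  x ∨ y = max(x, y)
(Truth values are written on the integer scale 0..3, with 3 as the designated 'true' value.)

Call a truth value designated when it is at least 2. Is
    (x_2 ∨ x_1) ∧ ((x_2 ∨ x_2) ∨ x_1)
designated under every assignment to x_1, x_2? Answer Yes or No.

No

Counterexample: take x_1 = 0, x_2 = 0.
x_2 ∨ x_1 = 0 ∨ 0 = 0
x_2 ∨ x_2 = 0 ∨ 0 = 0
(x_2 ∨ x_2) ∨ x_1 = 0 ∨ 0 = 0
(x_2 ∨ x_1) ∧ ((x_2 ∨ x_2) ∨ x_1) = 0 ∧ 0 = 0
This gives 0, which is below 2.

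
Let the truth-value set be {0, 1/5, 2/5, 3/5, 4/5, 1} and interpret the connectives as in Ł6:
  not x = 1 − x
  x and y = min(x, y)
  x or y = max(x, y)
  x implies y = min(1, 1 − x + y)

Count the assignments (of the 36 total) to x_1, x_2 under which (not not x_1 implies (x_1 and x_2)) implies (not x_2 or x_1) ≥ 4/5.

21

value 1: 16 assignments (counts)
value 4/5: 5 assignments (counts)
value 3/5: 6 assignments
value 2/5: 5 assignments
value 1/5: 3 assignments
value 0: 1 assignment
So 21 of the 36 assignments meet the threshold.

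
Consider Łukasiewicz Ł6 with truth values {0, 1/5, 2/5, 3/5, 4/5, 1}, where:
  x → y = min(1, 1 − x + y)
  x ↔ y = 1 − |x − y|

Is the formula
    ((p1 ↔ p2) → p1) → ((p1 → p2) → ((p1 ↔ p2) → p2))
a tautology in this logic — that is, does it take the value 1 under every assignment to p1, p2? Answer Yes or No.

At p1 = 0, p2 = 4/5, for instance:
p1 ↔ p2 = 0 ↔ 4/5 = 1/5
(p1 ↔ p2) → p1 = 1/5 → 0 = 4/5
p1 → p2 = 0 → 4/5 = 1
(p1 ↔ p2) → p2 = 1/5 → 4/5 = 1
(p1 → p2) → ((p1 ↔ p2) → p2) = 1 → 1 = 1
((p1 ↔ p2) → p1) → ((p1 → p2) → ((p1 ↔ p2) → p2)) = 4/5 → 1 = 1
and checking the remaining 35 assignments likewise gives ≥ 1 in every case.

Yes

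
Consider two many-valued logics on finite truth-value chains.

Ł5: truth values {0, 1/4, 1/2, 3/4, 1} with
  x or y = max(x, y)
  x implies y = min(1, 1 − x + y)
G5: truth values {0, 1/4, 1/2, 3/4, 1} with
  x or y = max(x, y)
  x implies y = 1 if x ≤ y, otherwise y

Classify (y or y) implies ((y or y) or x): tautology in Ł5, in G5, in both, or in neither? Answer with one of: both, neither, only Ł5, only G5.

both

In Ł5: every assignment gives 1 — tautology.
In G5: every assignment gives 1 — tautology.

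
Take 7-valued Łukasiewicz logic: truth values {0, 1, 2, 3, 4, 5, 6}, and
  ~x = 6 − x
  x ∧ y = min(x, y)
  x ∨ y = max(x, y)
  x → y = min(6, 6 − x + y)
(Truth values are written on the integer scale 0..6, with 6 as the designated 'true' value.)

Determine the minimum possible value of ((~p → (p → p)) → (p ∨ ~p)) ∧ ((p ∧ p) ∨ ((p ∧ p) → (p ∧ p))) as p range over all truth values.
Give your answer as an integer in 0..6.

Take p = 3:
~p = ~3 = 3
p → p = 3 → 3 = 6
~p → (p → p) = 3 → 6 = 6
~p = ~3 = 3
p ∨ ~p = 3 ∨ 3 = 3
(~p → (p → p)) → (p ∨ ~p) = 6 → 3 = 3
p ∧ p = 3 ∧ 3 = 3
p ∧ p = 3 ∧ 3 = 3
p ∧ p = 3 ∧ 3 = 3
(p ∧ p) → (p ∧ p) = 3 → 3 = 6
(p ∧ p) ∨ ((p ∧ p) → (p ∧ p)) = 3 ∨ 6 = 6
((~p → (p → p)) → (p ∨ ~p)) ∧ ((p ∧ p) ∨ ((p ∧ p) → (p ∧ p))) = 3 ∧ 6 = 3
No assignment yields a value below 3, so this is the minimum.

3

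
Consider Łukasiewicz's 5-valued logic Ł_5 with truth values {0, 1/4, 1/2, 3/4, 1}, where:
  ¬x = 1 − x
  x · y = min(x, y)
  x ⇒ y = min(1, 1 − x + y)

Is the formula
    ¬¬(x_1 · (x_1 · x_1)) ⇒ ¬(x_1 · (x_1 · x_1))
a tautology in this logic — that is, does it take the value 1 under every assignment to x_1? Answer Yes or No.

No

Counterexample: take x_1 = 3/4.
x_1 · x_1 = 3/4 · 3/4 = 3/4
x_1 · (x_1 · x_1) = 3/4 · 3/4 = 3/4
¬(x_1 · (x_1 · x_1)) = ¬3/4 = 1/4
¬¬(x_1 · (x_1 · x_1)) = ¬1/4 = 3/4
x_1 · x_1 = 3/4 · 3/4 = 3/4
x_1 · (x_1 · x_1) = 3/4 · 3/4 = 3/4
¬(x_1 · (x_1 · x_1)) = ¬3/4 = 1/4
¬¬(x_1 · (x_1 · x_1)) ⇒ ¬(x_1 · (x_1 · x_1)) = 3/4 ⇒ 1/4 = 1/2
This gives 1/2 ≠ 1.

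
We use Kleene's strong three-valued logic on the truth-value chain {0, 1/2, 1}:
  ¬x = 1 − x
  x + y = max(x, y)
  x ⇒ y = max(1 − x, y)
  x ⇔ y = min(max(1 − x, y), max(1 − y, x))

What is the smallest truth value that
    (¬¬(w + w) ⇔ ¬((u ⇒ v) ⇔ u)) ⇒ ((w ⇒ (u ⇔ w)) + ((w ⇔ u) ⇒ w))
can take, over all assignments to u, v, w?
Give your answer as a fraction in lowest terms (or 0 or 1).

1/2

Take u = 0, v = 0, w = 1/2:
w + w = 1/2 + 1/2 = 1/2
¬(w + w) = ¬1/2 = 1/2
¬¬(w + w) = ¬1/2 = 1/2
u ⇒ v = 0 ⇒ 0 = 1
(u ⇒ v) ⇔ u = 1 ⇔ 0 = 0
¬((u ⇒ v) ⇔ u) = ¬0 = 1
¬¬(w + w) ⇔ ¬((u ⇒ v) ⇔ u) = 1/2 ⇔ 1 = 1/2
u ⇔ w = 0 ⇔ 1/2 = 1/2
w ⇒ (u ⇔ w) = 1/2 ⇒ 1/2 = 1/2
w ⇔ u = 1/2 ⇔ 0 = 1/2
(w ⇔ u) ⇒ w = 1/2 ⇒ 1/2 = 1/2
(w ⇒ (u ⇔ w)) + ((w ⇔ u) ⇒ w) = 1/2 + 1/2 = 1/2
(¬¬(w + w) ⇔ ¬((u ⇒ v) ⇔ u)) ⇒ ((w ⇒ (u ⇔ w)) + ((w ⇔ u) ⇒ w)) = 1/2 ⇒ 1/2 = 1/2
No assignment yields a value below 1/2, so this is the minimum.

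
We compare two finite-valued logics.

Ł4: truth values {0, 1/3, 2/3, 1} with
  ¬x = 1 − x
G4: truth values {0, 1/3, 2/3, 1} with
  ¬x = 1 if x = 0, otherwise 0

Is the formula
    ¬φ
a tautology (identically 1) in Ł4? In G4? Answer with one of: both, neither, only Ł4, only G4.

neither

In Ł4: at φ = 1/3 the value is 2/3 — not a tautology.
In G4: at φ = 1/3 the value is 0 — not a tautology.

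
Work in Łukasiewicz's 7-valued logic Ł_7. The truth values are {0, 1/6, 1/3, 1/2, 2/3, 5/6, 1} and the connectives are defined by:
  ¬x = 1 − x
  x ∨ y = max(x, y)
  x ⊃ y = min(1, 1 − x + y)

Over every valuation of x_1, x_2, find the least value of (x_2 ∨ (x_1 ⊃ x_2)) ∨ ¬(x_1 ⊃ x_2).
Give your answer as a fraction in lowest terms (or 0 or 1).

Take x_1 = 1/2, x_2 = 0:
x_1 ⊃ x_2 = 1/2 ⊃ 0 = 1/2
x_2 ∨ (x_1 ⊃ x_2) = 0 ∨ 1/2 = 1/2
x_1 ⊃ x_2 = 1/2 ⊃ 0 = 1/2
¬(x_1 ⊃ x_2) = ¬1/2 = 1/2
(x_2 ∨ (x_1 ⊃ x_2)) ∨ ¬(x_1 ⊃ x_2) = 1/2 ∨ 1/2 = 1/2
No assignment yields a value below 1/2, so this is the minimum.

1/2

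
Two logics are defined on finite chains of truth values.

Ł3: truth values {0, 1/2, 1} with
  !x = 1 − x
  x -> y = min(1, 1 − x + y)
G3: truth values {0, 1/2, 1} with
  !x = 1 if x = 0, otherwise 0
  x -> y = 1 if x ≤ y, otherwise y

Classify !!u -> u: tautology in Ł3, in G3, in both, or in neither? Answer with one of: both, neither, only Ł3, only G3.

In Ł3: every assignment gives 1 — tautology.
In G3: at u = 1/2 the value is 1/2 — not a tautology.

only Ł3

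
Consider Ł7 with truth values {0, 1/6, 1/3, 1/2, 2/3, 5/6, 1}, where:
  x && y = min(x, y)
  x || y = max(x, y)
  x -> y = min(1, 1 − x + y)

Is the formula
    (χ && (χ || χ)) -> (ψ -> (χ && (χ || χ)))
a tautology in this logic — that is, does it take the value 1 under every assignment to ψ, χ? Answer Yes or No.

Yes

At ψ = 2/3, χ = 0, for instance:
χ || χ = 0 || 0 = 0
χ && (χ || χ) = 0 && 0 = 0
ψ -> (χ && (χ || χ)) = 2/3 -> 0 = 1/3
(χ && (χ || χ)) -> (ψ -> (χ && (χ || χ))) = 0 -> 1/3 = 1
and checking the remaining 48 assignments likewise gives ≥ 1 in every case.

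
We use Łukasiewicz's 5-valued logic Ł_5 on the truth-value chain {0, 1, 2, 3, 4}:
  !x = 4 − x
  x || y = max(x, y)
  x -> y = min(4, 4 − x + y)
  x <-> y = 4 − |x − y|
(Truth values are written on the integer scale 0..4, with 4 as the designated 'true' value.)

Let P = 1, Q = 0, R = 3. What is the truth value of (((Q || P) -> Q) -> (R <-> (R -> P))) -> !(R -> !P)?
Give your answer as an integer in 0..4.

0

Q || P = 0 || 1 = 1
(Q || P) -> Q = 1 -> 0 = 3
R -> P = 3 -> 1 = 2
R <-> (R -> P) = 3 <-> 2 = 3
((Q || P) -> Q) -> (R <-> (R -> P)) = 3 -> 3 = 4
!P = !1 = 3
R -> !P = 3 -> 3 = 4
!(R -> !P) = !4 = 0
(((Q || P) -> Q) -> (R <-> (R -> P))) -> !(R -> !P) = 4 -> 0 = 0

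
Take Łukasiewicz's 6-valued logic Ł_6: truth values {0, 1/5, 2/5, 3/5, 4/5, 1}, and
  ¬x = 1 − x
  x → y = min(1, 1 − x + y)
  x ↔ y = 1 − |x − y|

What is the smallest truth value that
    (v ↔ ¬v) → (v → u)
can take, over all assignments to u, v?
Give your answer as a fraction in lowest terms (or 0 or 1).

Take u = 0, v = 3/5:
¬v = ¬3/5 = 2/5
v ↔ ¬v = 3/5 ↔ 2/5 = 4/5
v → u = 3/5 → 0 = 2/5
(v ↔ ¬v) → (v → u) = 4/5 → 2/5 = 3/5
No assignment yields a value below 3/5, so this is the minimum.

3/5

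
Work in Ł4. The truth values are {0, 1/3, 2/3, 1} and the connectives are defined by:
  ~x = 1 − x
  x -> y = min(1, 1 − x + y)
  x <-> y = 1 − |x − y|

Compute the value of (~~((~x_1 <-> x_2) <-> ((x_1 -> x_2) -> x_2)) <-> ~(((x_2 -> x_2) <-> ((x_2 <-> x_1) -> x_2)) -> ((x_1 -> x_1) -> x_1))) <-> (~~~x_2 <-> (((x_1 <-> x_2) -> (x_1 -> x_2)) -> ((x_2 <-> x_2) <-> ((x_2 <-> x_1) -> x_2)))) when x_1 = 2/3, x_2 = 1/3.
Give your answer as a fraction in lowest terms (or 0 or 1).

1/3

~x_1 = ~2/3 = 1/3
~x_1 <-> x_2 = 1/3 <-> 1/3 = 1
x_1 -> x_2 = 2/3 -> 1/3 = 2/3
(x_1 -> x_2) -> x_2 = 2/3 -> 1/3 = 2/3
(~x_1 <-> x_2) <-> ((x_1 -> x_2) -> x_2) = 1 <-> 2/3 = 2/3
~((~x_1 <-> x_2) <-> ((x_1 -> x_2) -> x_2)) = ~2/3 = 1/3
~~((~x_1 <-> x_2) <-> ((x_1 -> x_2) -> x_2)) = ~1/3 = 2/3
x_2 -> x_2 = 1/3 -> 1/3 = 1
x_2 <-> x_1 = 1/3 <-> 2/3 = 2/3
(x_2 <-> x_1) -> x_2 = 2/3 -> 1/3 = 2/3
(x_2 -> x_2) <-> ((x_2 <-> x_1) -> x_2) = 1 <-> 2/3 = 2/3
x_1 -> x_1 = 2/3 -> 2/3 = 1
(x_1 -> x_1) -> x_1 = 1 -> 2/3 = 2/3
((x_2 -> x_2) <-> ((x_2 <-> x_1) -> x_2)) -> ((x_1 -> x_1) -> x_1) = 2/3 -> 2/3 = 1
~(((x_2 -> x_2) <-> ((x_2 <-> x_1) -> x_2)) -> ((x_1 -> x_1) -> x_1)) = ~1 = 0
~~((~x_1 <-> x_2) <-> ((x_1 -> x_2) -> x_2)) <-> ~(((x_2 -> x_2) <-> ((x_2 <-> x_1) -> x_2)) -> ((x_1 -> x_1) -> x_1)) = 2/3 <-> 0 = 1/3
~x_2 = ~1/3 = 2/3
~~x_2 = ~2/3 = 1/3
~~~x_2 = ~1/3 = 2/3
x_1 <-> x_2 = 2/3 <-> 1/3 = 2/3
x_1 -> x_2 = 2/3 -> 1/3 = 2/3
(x_1 <-> x_2) -> (x_1 -> x_2) = 2/3 -> 2/3 = 1
x_2 <-> x_2 = 1/3 <-> 1/3 = 1
x_2 <-> x_1 = 1/3 <-> 2/3 = 2/3
(x_2 <-> x_1) -> x_2 = 2/3 -> 1/3 = 2/3
(x_2 <-> x_2) <-> ((x_2 <-> x_1) -> x_2) = 1 <-> 2/3 = 2/3
((x_1 <-> x_2) -> (x_1 -> x_2)) -> ((x_2 <-> x_2) <-> ((x_2 <-> x_1) -> x_2)) = 1 -> 2/3 = 2/3
~~~x_2 <-> (((x_1 <-> x_2) -> (x_1 -> x_2)) -> ((x_2 <-> x_2) <-> ((x_2 <-> x_1) -> x_2))) = 2/3 <-> 2/3 = 1
(~~((~x_1 <-> x_2) <-> ((x_1 -> x_2) -> x_2)) <-> ~(((x_2 -> x_2) <-> ((x_2 <-> x_1) -> x_2)) -> ((x_1 -> x_1) -> x_1))) <-> (~~~x_2 <-> (((x_1 <-> x_2) -> (x_1 -> x_2)) -> ((x_2 <-> x_2) <-> ((x_2 <-> x_1) -> x_2)))) = 1/3 <-> 1 = 1/3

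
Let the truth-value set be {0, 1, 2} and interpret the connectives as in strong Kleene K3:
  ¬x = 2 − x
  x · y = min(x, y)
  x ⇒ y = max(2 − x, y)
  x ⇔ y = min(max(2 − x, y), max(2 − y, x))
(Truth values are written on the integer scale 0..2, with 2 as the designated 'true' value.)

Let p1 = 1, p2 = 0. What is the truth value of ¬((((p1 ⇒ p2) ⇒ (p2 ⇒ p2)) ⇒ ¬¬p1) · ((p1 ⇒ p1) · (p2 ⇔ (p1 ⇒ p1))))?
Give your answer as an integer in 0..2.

1

p1 ⇒ p2 = 1 ⇒ 0 = 1
p2 ⇒ p2 = 0 ⇒ 0 = 2
(p1 ⇒ p2) ⇒ (p2 ⇒ p2) = 1 ⇒ 2 = 2
¬p1 = ¬1 = 1
¬¬p1 = ¬1 = 1
((p1 ⇒ p2) ⇒ (p2 ⇒ p2)) ⇒ ¬¬p1 = 2 ⇒ 1 = 1
p1 ⇒ p1 = 1 ⇒ 1 = 1
p1 ⇒ p1 = 1 ⇒ 1 = 1
p2 ⇔ (p1 ⇒ p1) = 0 ⇔ 1 = 1
(p1 ⇒ p1) · (p2 ⇔ (p1 ⇒ p1)) = 1 · 1 = 1
(((p1 ⇒ p2) ⇒ (p2 ⇒ p2)) ⇒ ¬¬p1) · ((p1 ⇒ p1) · (p2 ⇔ (p1 ⇒ p1))) = 1 · 1 = 1
¬((((p1 ⇒ p2) ⇒ (p2 ⇒ p2)) ⇒ ¬¬p1) · ((p1 ⇒ p1) · (p2 ⇔ (p1 ⇒ p1)))) = ¬1 = 1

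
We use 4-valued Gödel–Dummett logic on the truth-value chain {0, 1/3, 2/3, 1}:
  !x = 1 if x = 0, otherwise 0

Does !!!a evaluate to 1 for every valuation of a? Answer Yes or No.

No

Counterexample: take a = 1/3.
!a = !1/3 = 0
!!a = !0 = 1
!!!a = !1 = 0
This gives 0 ≠ 1.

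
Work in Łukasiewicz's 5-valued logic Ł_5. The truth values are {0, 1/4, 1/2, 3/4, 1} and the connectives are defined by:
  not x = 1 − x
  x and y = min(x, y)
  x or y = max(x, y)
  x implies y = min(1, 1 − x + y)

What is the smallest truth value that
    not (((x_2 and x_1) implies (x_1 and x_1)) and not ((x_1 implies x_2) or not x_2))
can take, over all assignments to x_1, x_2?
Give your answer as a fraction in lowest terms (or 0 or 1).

Take x_1 = 1, x_2 = 1/2:
x_2 and x_1 = 1/2 and 1 = 1/2
x_1 and x_1 = 1 and 1 = 1
(x_2 and x_1) implies (x_1 and x_1) = 1/2 implies 1 = 1
x_1 implies x_2 = 1 implies 1/2 = 1/2
not x_2 = not 1/2 = 1/2
(x_1 implies x_2) or not x_2 = 1/2 or 1/2 = 1/2
not ((x_1 implies x_2) or not x_2) = not 1/2 = 1/2
((x_2 and x_1) implies (x_1 and x_1)) and not ((x_1 implies x_2) or not x_2) = 1 and 1/2 = 1/2
not (((x_2 and x_1) implies (x_1 and x_1)) and not ((x_1 implies x_2) or not x_2)) = not 1/2 = 1/2
No assignment yields a value below 1/2, so this is the minimum.

1/2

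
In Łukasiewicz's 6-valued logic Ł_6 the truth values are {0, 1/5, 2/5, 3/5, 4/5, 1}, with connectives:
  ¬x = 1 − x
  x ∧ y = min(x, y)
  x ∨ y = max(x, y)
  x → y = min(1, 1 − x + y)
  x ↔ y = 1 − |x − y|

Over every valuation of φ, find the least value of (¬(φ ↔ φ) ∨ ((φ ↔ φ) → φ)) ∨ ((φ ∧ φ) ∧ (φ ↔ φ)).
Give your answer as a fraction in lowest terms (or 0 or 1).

Take φ = 0:
φ ↔ φ = 0 ↔ 0 = 1
¬(φ ↔ φ) = ¬1 = 0
φ ↔ φ = 0 ↔ 0 = 1
(φ ↔ φ) → φ = 1 → 0 = 0
¬(φ ↔ φ) ∨ ((φ ↔ φ) → φ) = 0 ∨ 0 = 0
φ ∧ φ = 0 ∧ 0 = 0
φ ↔ φ = 0 ↔ 0 = 1
(φ ∧ φ) ∧ (φ ↔ φ) = 0 ∧ 1 = 0
(¬(φ ↔ φ) ∨ ((φ ↔ φ) → φ)) ∨ ((φ ∧ φ) ∧ (φ ↔ φ)) = 0 ∨ 0 = 0
No assignment yields a value below 0, so this is the minimum.

0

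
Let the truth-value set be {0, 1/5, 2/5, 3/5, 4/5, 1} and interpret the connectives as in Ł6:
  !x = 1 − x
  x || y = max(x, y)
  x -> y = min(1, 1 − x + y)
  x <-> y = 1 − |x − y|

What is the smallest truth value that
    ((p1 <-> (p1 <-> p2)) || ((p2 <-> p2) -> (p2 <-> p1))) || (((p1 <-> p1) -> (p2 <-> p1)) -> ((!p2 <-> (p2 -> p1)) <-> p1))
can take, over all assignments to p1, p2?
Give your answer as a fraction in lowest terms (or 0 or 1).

3/5

Take p1 = 0, p2 = 2/5:
p1 <-> p2 = 0 <-> 2/5 = 3/5
p1 <-> (p1 <-> p2) = 0 <-> 3/5 = 2/5
p2 <-> p2 = 2/5 <-> 2/5 = 1
p2 <-> p1 = 2/5 <-> 0 = 3/5
(p2 <-> p2) -> (p2 <-> p1) = 1 -> 3/5 = 3/5
(p1 <-> (p1 <-> p2)) || ((p2 <-> p2) -> (p2 <-> p1)) = 2/5 || 3/5 = 3/5
p1 <-> p1 = 0 <-> 0 = 1
p2 <-> p1 = 2/5 <-> 0 = 3/5
(p1 <-> p1) -> (p2 <-> p1) = 1 -> 3/5 = 3/5
!p2 = !2/5 = 3/5
p2 -> p1 = 2/5 -> 0 = 3/5
!p2 <-> (p2 -> p1) = 3/5 <-> 3/5 = 1
(!p2 <-> (p2 -> p1)) <-> p1 = 1 <-> 0 = 0
((p1 <-> p1) -> (p2 <-> p1)) -> ((!p2 <-> (p2 -> p1)) <-> p1) = 3/5 -> 0 = 2/5
((p1 <-> (p1 <-> p2)) || ((p2 <-> p2) -> (p2 <-> p1))) || (((p1 <-> p1) -> (p2 <-> p1)) -> ((!p2 <-> (p2 -> p1)) <-> p1)) = 3/5 || 2/5 = 3/5
No assignment yields a value below 3/5, so this is the minimum.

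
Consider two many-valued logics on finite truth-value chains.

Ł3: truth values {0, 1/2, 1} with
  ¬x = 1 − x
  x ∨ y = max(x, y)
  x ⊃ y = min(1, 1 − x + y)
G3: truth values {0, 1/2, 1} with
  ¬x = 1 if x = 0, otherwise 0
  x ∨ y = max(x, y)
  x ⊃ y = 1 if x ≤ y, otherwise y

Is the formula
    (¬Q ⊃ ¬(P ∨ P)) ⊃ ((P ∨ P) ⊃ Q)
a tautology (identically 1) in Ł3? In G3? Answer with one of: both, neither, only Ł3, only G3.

In Ł3: every assignment gives 1 — tautology.
In G3: at P = 1, Q = 1/2 the value is 1/2 — not a tautology.

only Ł3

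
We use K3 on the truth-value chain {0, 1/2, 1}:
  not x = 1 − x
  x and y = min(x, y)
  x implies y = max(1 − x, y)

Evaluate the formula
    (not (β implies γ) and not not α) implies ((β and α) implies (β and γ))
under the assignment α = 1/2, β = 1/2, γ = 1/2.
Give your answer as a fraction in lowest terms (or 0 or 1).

1/2

β implies γ = 1/2 implies 1/2 = 1/2
not (β implies γ) = not 1/2 = 1/2
not α = not 1/2 = 1/2
not not α = not 1/2 = 1/2
not (β implies γ) and not not α = 1/2 and 1/2 = 1/2
β and α = 1/2 and 1/2 = 1/2
β and γ = 1/2 and 1/2 = 1/2
(β and α) implies (β and γ) = 1/2 implies 1/2 = 1/2
(not (β implies γ) and not not α) implies ((β and α) implies (β and γ)) = 1/2 implies 1/2 = 1/2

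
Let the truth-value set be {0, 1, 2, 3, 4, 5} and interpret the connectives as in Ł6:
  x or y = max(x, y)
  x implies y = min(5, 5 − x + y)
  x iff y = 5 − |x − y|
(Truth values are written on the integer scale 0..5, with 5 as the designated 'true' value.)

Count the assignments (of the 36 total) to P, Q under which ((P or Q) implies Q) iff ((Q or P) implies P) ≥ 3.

value 5: 6 assignments (counts)
value 4: 10 assignments (counts)
value 3: 8 assignments (counts)
value 2: 6 assignments
value 1: 4 assignments
value 0: 2 assignments
So 24 of the 36 assignments meet the threshold.

24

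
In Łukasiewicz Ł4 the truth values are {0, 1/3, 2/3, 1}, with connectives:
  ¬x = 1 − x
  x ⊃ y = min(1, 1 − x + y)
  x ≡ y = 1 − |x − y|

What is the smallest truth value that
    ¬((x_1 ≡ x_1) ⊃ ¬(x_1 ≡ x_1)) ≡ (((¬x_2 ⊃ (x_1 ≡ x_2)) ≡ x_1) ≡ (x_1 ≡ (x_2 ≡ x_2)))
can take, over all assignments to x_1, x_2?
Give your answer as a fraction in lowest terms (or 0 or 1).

Take x_1 = 1, x_2 = 0:
x_1 ≡ x_1 = 1 ≡ 1 = 1
x_1 ≡ x_1 = 1 ≡ 1 = 1
¬(x_1 ≡ x_1) = ¬1 = 0
(x_1 ≡ x_1) ⊃ ¬(x_1 ≡ x_1) = 1 ⊃ 0 = 0
¬((x_1 ≡ x_1) ⊃ ¬(x_1 ≡ x_1)) = ¬0 = 1
¬x_2 = ¬0 = 1
x_1 ≡ x_2 = 1 ≡ 0 = 0
¬x_2 ⊃ (x_1 ≡ x_2) = 1 ⊃ 0 = 0
(¬x_2 ⊃ (x_1 ≡ x_2)) ≡ x_1 = 0 ≡ 1 = 0
x_2 ≡ x_2 = 0 ≡ 0 = 1
x_1 ≡ (x_2 ≡ x_2) = 1 ≡ 1 = 1
((¬x_2 ⊃ (x_1 ≡ x_2)) ≡ x_1) ≡ (x_1 ≡ (x_2 ≡ x_2)) = 0 ≡ 1 = 0
¬((x_1 ≡ x_1) ⊃ ¬(x_1 ≡ x_1)) ≡ (((¬x_2 ⊃ (x_1 ≡ x_2)) ≡ x_1) ≡ (x_1 ≡ (x_2 ≡ x_2))) = 1 ≡ 0 = 0
No assignment yields a value below 0, so this is the minimum.

0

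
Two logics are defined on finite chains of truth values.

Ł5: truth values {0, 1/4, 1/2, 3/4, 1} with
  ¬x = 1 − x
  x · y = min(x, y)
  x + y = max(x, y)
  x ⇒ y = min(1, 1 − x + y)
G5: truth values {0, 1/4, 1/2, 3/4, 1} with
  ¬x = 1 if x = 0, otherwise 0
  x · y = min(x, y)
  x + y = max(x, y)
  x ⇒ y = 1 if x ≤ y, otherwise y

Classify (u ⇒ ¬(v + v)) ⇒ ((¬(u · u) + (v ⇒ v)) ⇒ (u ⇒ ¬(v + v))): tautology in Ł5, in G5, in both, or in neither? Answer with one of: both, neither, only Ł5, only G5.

In Ł5: every assignment gives 1 — tautology.
In G5: every assignment gives 1 — tautology.

both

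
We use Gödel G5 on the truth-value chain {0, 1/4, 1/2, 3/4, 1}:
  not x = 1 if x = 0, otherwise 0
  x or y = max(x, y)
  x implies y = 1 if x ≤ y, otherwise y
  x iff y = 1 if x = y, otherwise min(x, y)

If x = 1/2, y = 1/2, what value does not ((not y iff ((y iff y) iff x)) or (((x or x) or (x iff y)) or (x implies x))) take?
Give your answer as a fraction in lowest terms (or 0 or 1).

0

not y = not 1/2 = 0
y iff y = 1/2 iff 1/2 = 1
(y iff y) iff x = 1 iff 1/2 = 1/2
not y iff ((y iff y) iff x) = 0 iff 1/2 = 0
x or x = 1/2 or 1/2 = 1/2
x iff y = 1/2 iff 1/2 = 1
(x or x) or (x iff y) = 1/2 or 1 = 1
x implies x = 1/2 implies 1/2 = 1
((x or x) or (x iff y)) or (x implies x) = 1 or 1 = 1
(not y iff ((y iff y) iff x)) or (((x or x) or (x iff y)) or (x implies x)) = 0 or 1 = 1
not ((not y iff ((y iff y) iff x)) or (((x or x) or (x iff y)) or (x implies x))) = not 1 = 0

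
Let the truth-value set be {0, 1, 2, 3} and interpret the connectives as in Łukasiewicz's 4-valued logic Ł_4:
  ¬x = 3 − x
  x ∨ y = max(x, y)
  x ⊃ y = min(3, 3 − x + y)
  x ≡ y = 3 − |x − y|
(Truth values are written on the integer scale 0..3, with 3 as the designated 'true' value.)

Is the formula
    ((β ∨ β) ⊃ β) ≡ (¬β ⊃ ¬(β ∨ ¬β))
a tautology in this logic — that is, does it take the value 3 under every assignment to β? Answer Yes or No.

Counterexample: take β = 0.
β ∨ β = 0 ∨ 0 = 0
(β ∨ β) ⊃ β = 0 ⊃ 0 = 3
¬β = ¬0 = 3
¬β = ¬0 = 3
β ∨ ¬β = 0 ∨ 3 = 3
¬(β ∨ ¬β) = ¬3 = 0
¬β ⊃ ¬(β ∨ ¬β) = 3 ⊃ 0 = 0
((β ∨ β) ⊃ β) ≡ (¬β ⊃ ¬(β ∨ ¬β)) = 3 ≡ 0 = 0
This gives 0 ≠ 3.

No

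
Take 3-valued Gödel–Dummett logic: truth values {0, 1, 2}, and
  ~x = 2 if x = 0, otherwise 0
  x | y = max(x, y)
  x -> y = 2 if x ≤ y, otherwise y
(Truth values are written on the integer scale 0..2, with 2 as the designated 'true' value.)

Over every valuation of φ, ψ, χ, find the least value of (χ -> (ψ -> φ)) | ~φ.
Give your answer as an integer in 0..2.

1

Take φ = 1, ψ = 2, χ = 2:
ψ -> φ = 2 -> 1 = 1
χ -> (ψ -> φ) = 2 -> 1 = 1
~φ = ~1 = 0
(χ -> (ψ -> φ)) | ~φ = 1 | 0 = 1
No assignment yields a value below 1, so this is the minimum.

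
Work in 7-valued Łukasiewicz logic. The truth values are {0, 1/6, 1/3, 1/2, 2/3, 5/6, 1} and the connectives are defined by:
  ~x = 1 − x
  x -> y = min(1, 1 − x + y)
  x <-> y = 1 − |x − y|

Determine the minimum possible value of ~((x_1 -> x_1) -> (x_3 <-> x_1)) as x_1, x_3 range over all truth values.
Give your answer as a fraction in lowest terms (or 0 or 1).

0

Take x_1 = 0, x_3 = 0:
x_1 -> x_1 = 0 -> 0 = 1
x_3 <-> x_1 = 0 <-> 0 = 1
(x_1 -> x_1) -> (x_3 <-> x_1) = 1 -> 1 = 1
~((x_1 -> x_1) -> (x_3 <-> x_1)) = ~1 = 0
No assignment yields a value below 0, so this is the minimum.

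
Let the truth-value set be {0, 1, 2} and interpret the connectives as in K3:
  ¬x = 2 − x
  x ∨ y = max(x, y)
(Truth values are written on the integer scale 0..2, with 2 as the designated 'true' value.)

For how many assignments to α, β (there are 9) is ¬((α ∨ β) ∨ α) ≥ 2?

1

α = 0, β = 0 ↦ 2  ≥
α = 0, β = 1 ↦ 1  <
α = 0, β = 2 ↦ 0  <
α = 1, β = 0 ↦ 1  <
α = 1, β = 1 ↦ 1  <
α = 1, β = 2 ↦ 0  <
α = 2, β = 0 ↦ 0  <
α = 2, β = 1 ↦ 0  <
α = 2, β = 2 ↦ 0  <
So 1 of the 9 assignments meets the threshold.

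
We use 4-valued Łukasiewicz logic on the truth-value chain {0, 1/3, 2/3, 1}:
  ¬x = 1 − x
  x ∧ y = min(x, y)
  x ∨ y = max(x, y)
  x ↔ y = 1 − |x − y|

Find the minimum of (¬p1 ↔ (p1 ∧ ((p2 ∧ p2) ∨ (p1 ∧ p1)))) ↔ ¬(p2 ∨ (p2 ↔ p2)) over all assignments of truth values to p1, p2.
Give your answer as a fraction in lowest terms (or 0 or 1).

1/3

Take p1 = 1/3, p2 = 0:
¬p1 = ¬1/3 = 2/3
p2 ∧ p2 = 0 ∧ 0 = 0
p1 ∧ p1 = 1/3 ∧ 1/3 = 1/3
(p2 ∧ p2) ∨ (p1 ∧ p1) = 0 ∨ 1/3 = 1/3
p1 ∧ ((p2 ∧ p2) ∨ (p1 ∧ p1)) = 1/3 ∧ 1/3 = 1/3
¬p1 ↔ (p1 ∧ ((p2 ∧ p2) ∨ (p1 ∧ p1))) = 2/3 ↔ 1/3 = 2/3
p2 ↔ p2 = 0 ↔ 0 = 1
p2 ∨ (p2 ↔ p2) = 0 ∨ 1 = 1
¬(p2 ∨ (p2 ↔ p2)) = ¬1 = 0
(¬p1 ↔ (p1 ∧ ((p2 ∧ p2) ∨ (p1 ∧ p1)))) ↔ ¬(p2 ∨ (p2 ↔ p2)) = 2/3 ↔ 0 = 1/3
No assignment yields a value below 1/3, so this is the minimum.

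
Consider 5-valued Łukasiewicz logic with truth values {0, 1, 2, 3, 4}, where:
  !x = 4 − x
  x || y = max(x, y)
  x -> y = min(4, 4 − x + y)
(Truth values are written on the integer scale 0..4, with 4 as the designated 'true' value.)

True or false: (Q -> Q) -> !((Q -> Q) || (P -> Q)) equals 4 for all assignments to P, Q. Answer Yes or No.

Counterexample: take P = 0, Q = 0.
Q -> Q = 0 -> 0 = 4
P -> Q = 0 -> 0 = 4
(Q -> Q) || (P -> Q) = 4 || 4 = 4
!((Q -> Q) || (P -> Q)) = !4 = 0
(Q -> Q) -> !((Q -> Q) || (P -> Q)) = 4 -> 0 = 0
This gives 0 ≠ 4.

No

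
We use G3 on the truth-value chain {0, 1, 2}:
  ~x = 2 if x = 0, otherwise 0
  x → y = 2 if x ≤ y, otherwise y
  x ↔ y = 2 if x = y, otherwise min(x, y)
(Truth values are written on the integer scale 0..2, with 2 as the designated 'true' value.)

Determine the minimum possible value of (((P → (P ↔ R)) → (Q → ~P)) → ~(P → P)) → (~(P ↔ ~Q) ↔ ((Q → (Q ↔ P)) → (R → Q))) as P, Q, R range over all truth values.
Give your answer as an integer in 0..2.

1

Take P = 1, Q = 1, R = 2:
P ↔ R = 1 ↔ 2 = 1
P → (P ↔ R) = 1 → 1 = 2
~P = ~1 = 0
Q → ~P = 1 → 0 = 0
(P → (P ↔ R)) → (Q → ~P) = 2 → 0 = 0
P → P = 1 → 1 = 2
~(P → P) = ~2 = 0
((P → (P ↔ R)) → (Q → ~P)) → ~(P → P) = 0 → 0 = 2
~Q = ~1 = 0
P ↔ ~Q = 1 ↔ 0 = 0
~(P ↔ ~Q) = ~0 = 2
Q ↔ P = 1 ↔ 1 = 2
Q → (Q ↔ P) = 1 → 2 = 2
R → Q = 2 → 1 = 1
(Q → (Q ↔ P)) → (R → Q) = 2 → 1 = 1
~(P ↔ ~Q) ↔ ((Q → (Q ↔ P)) → (R → Q)) = 2 ↔ 1 = 1
(((P → (P ↔ R)) → (Q → ~P)) → ~(P → P)) → (~(P ↔ ~Q) ↔ ((Q → (Q ↔ P)) → (R → Q))) = 2 → 1 = 1
No assignment yields a value below 1, so this is the minimum.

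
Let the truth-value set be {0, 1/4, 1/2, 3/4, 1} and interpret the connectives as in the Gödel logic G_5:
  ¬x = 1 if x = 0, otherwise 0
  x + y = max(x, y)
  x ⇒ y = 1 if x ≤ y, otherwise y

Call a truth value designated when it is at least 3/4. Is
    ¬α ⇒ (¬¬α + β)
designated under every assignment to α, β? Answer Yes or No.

Counterexample: take α = 0, β = 0.
¬α = ¬0 = 1
¬α = ¬0 = 1
¬¬α = ¬1 = 0
¬¬α + β = 0 + 0 = 0
¬α ⇒ (¬¬α + β) = 1 ⇒ 0 = 0
This gives 0, which is below 3/4.

No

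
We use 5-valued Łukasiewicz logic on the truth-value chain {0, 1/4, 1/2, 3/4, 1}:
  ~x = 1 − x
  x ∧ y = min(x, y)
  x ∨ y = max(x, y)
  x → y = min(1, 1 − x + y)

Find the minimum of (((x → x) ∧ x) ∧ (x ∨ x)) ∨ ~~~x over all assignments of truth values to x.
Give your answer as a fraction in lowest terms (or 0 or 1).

1/2

Take x = 1/2:
x → x = 1/2 → 1/2 = 1
(x → x) ∧ x = 1 ∧ 1/2 = 1/2
x ∨ x = 1/2 ∨ 1/2 = 1/2
((x → x) ∧ x) ∧ (x ∨ x) = 1/2 ∧ 1/2 = 1/2
~x = ~1/2 = 1/2
~~x = ~1/2 = 1/2
~~~x = ~1/2 = 1/2
(((x → x) ∧ x) ∧ (x ∨ x)) ∨ ~~~x = 1/2 ∨ 1/2 = 1/2
No assignment yields a value below 1/2, so this is the minimum.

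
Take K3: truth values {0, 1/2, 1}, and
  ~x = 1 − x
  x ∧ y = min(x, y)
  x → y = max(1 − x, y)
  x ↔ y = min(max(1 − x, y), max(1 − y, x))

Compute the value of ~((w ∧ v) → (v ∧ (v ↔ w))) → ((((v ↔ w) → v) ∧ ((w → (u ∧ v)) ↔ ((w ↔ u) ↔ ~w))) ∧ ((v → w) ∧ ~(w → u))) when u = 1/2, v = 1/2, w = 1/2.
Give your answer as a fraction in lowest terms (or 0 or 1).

w ∧ v = 1/2 ∧ 1/2 = 1/2
v ↔ w = 1/2 ↔ 1/2 = 1/2
v ∧ (v ↔ w) = 1/2 ∧ 1/2 = 1/2
(w ∧ v) → (v ∧ (v ↔ w)) = 1/2 → 1/2 = 1/2
~((w ∧ v) → (v ∧ (v ↔ w))) = ~1/2 = 1/2
v ↔ w = 1/2 ↔ 1/2 = 1/2
(v ↔ w) → v = 1/2 → 1/2 = 1/2
u ∧ v = 1/2 ∧ 1/2 = 1/2
w → (u ∧ v) = 1/2 → 1/2 = 1/2
w ↔ u = 1/2 ↔ 1/2 = 1/2
~w = ~1/2 = 1/2
(w ↔ u) ↔ ~w = 1/2 ↔ 1/2 = 1/2
(w → (u ∧ v)) ↔ ((w ↔ u) ↔ ~w) = 1/2 ↔ 1/2 = 1/2
((v ↔ w) → v) ∧ ((w → (u ∧ v)) ↔ ((w ↔ u) ↔ ~w)) = 1/2 ∧ 1/2 = 1/2
v → w = 1/2 → 1/2 = 1/2
w → u = 1/2 → 1/2 = 1/2
~(w → u) = ~1/2 = 1/2
(v → w) ∧ ~(w → u) = 1/2 ∧ 1/2 = 1/2
(((v ↔ w) → v) ∧ ((w → (u ∧ v)) ↔ ((w ↔ u) ↔ ~w))) ∧ ((v → w) ∧ ~(w → u)) = 1/2 ∧ 1/2 = 1/2
~((w ∧ v) → (v ∧ (v ↔ w))) → ((((v ↔ w) → v) ∧ ((w → (u ∧ v)) ↔ ((w ↔ u) ↔ ~w))) ∧ ((v → w) ∧ ~(w → u))) = 1/2 → 1/2 = 1/2

1/2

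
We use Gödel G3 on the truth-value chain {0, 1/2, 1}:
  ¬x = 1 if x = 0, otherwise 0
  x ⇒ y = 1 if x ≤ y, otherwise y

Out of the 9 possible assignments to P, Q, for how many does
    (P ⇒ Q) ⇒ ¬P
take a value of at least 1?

P = 0, Q = 0 ↦ 1  ≥
P = 0, Q = 1/2 ↦ 1  ≥
P = 0, Q = 1 ↦ 1  ≥
P = 1/2, Q = 0 ↦ 1  ≥
P = 1/2, Q = 1/2 ↦ 0  <
P = 1/2, Q = 1 ↦ 0  <
P = 1, Q = 0 ↦ 1  ≥
P = 1, Q = 1/2 ↦ 0  <
P = 1, Q = 1 ↦ 0  <
So 5 of the 9 assignments meet the threshold.

5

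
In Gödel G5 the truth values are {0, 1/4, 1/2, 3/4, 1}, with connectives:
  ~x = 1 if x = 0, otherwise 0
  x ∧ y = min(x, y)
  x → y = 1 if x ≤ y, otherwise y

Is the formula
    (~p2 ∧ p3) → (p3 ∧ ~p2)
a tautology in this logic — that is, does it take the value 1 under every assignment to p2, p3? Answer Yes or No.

Yes

At p2 = 1, p3 = 1/2, for instance:
~p2 = ~1 = 0
~p2 ∧ p3 = 0 ∧ 1/2 = 0
p3 ∧ ~p2 = 1/2 ∧ 0 = 0
(~p2 ∧ p3) → (p3 ∧ ~p2) = 0 → 0 = 1
and checking the remaining 24 assignments likewise gives ≥ 1 in every case.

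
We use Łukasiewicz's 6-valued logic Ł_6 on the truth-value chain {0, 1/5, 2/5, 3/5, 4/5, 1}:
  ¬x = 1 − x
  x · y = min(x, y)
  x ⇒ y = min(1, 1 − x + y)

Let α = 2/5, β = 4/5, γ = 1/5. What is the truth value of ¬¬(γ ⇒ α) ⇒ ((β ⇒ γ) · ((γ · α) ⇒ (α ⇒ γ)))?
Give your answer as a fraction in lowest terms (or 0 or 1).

2/5

γ ⇒ α = 1/5 ⇒ 2/5 = 1
¬(γ ⇒ α) = ¬1 = 0
¬¬(γ ⇒ α) = ¬0 = 1
β ⇒ γ = 4/5 ⇒ 1/5 = 2/5
γ · α = 1/5 · 2/5 = 1/5
α ⇒ γ = 2/5 ⇒ 1/5 = 4/5
(γ · α) ⇒ (α ⇒ γ) = 1/5 ⇒ 4/5 = 1
(β ⇒ γ) · ((γ · α) ⇒ (α ⇒ γ)) = 2/5 · 1 = 2/5
¬¬(γ ⇒ α) ⇒ ((β ⇒ γ) · ((γ · α) ⇒ (α ⇒ γ))) = 1 ⇒ 2/5 = 2/5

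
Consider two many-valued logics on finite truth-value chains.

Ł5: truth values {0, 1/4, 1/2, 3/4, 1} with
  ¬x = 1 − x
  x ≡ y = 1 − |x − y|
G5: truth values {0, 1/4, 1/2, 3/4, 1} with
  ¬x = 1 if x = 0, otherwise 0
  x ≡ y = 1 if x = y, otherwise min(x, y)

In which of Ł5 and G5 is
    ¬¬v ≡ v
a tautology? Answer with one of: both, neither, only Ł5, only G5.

In Ł5: every assignment gives 1 — tautology.
In G5: at v = 1/4 the value is 1/4 — not a tautology.

only Ł5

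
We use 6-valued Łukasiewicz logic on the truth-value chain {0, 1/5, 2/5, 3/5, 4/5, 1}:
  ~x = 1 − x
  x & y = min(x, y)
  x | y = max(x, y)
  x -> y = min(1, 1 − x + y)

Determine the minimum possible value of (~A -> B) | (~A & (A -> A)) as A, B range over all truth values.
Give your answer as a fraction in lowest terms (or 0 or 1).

3/5

Take A = 2/5, B = 0:
~A = ~2/5 = 3/5
~A -> B = 3/5 -> 0 = 2/5
~A = ~2/5 = 3/5
A -> A = 2/5 -> 2/5 = 1
~A & (A -> A) = 3/5 & 1 = 3/5
(~A -> B) | (~A & (A -> A)) = 2/5 | 3/5 = 3/5
No assignment yields a value below 3/5, so this is the minimum.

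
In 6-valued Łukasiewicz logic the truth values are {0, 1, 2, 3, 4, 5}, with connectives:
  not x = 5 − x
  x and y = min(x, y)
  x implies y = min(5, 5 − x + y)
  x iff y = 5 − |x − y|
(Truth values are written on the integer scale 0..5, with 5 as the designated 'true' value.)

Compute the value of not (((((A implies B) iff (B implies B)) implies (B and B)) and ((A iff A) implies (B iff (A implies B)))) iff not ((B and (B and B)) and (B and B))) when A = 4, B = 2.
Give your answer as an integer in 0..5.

1

A implies B = 4 implies 2 = 3
B implies B = 2 implies 2 = 5
(A implies B) iff (B implies B) = 3 iff 5 = 3
B and B = 2 and 2 = 2
((A implies B) iff (B implies B)) implies (B and B) = 3 implies 2 = 4
A iff A = 4 iff 4 = 5
A implies B = 4 implies 2 = 3
B iff (A implies B) = 2 iff 3 = 4
(A iff A) implies (B iff (A implies B)) = 5 implies 4 = 4
(((A implies B) iff (B implies B)) implies (B and B)) and ((A iff A) implies (B iff (A implies B))) = 4 and 4 = 4
B and B = 2 and 2 = 2
B and (B and B) = 2 and 2 = 2
B and B = 2 and 2 = 2
(B and (B and B)) and (B and B) = 2 and 2 = 2
not ((B and (B and B)) and (B and B)) = not 2 = 3
((((A implies B) iff (B implies B)) implies (B and B)) and ((A iff A) implies (B iff (A implies B)))) iff not ((B and (B and B)) and (B and B)) = 4 iff 3 = 4
not (((((A implies B) iff (B implies B)) implies (B and B)) and ((A iff A) implies (B iff (A implies B)))) iff not ((B and (B and B)) and (B and B))) = not 4 = 1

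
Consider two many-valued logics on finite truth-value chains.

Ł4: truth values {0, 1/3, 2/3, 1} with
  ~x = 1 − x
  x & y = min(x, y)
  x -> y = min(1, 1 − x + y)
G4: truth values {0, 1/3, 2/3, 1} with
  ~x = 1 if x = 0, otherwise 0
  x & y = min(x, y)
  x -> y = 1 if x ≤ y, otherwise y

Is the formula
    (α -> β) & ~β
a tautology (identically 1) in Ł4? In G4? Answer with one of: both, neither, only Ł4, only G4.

In Ł4: at α = 0, β = 1/3 the value is 2/3 — not a tautology.
In G4: at α = 0, β = 1/3 the value is 0 — not a tautology.

neither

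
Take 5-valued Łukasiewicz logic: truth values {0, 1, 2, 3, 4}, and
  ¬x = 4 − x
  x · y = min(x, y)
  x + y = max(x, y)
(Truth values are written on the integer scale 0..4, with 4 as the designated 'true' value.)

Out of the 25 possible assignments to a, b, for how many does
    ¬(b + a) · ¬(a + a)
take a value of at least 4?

value 4: 1 assignment (counts)
value 3: 3 assignments
value 2: 5 assignments
value 1: 7 assignments
value 0: 9 assignments
So 1 of the 25 assignments meets the threshold.

1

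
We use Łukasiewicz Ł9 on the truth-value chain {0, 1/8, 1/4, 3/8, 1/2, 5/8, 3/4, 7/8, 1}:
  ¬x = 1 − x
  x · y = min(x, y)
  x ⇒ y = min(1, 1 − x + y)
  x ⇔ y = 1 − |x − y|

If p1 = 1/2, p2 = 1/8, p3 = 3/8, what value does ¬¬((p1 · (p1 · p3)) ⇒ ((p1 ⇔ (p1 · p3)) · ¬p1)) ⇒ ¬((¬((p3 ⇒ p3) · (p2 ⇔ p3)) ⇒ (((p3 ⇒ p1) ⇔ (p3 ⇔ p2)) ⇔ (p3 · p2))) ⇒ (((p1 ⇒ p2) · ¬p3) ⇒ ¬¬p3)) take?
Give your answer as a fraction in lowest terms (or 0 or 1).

1/4

p1 · p3 = 1/2 · 3/8 = 3/8
p1 · (p1 · p3) = 1/2 · 3/8 = 3/8
p1 · p3 = 1/2 · 3/8 = 3/8
p1 ⇔ (p1 · p3) = 1/2 ⇔ 3/8 = 7/8
¬p1 = ¬1/2 = 1/2
(p1 ⇔ (p1 · p3)) · ¬p1 = 7/8 · 1/2 = 1/2
(p1 · (p1 · p3)) ⇒ ((p1 ⇔ (p1 · p3)) · ¬p1) = 3/8 ⇒ 1/2 = 1
¬((p1 · (p1 · p3)) ⇒ ((p1 ⇔ (p1 · p3)) · ¬p1)) = ¬1 = 0
¬¬((p1 · (p1 · p3)) ⇒ ((p1 ⇔ (p1 · p3)) · ¬p1)) = ¬0 = 1
p3 ⇒ p3 = 3/8 ⇒ 3/8 = 1
p2 ⇔ p3 = 1/8 ⇔ 3/8 = 3/4
(p3 ⇒ p3) · (p2 ⇔ p3) = 1 · 3/4 = 3/4
¬((p3 ⇒ p3) · (p2 ⇔ p3)) = ¬3/4 = 1/4
p3 ⇒ p1 = 3/8 ⇒ 1/2 = 1
p3 ⇔ p2 = 3/8 ⇔ 1/8 = 3/4
(p3 ⇒ p1) ⇔ (p3 ⇔ p2) = 1 ⇔ 3/4 = 3/4
p3 · p2 = 3/8 · 1/8 = 1/8
((p3 ⇒ p1) ⇔ (p3 ⇔ p2)) ⇔ (p3 · p2) = 3/4 ⇔ 1/8 = 3/8
¬((p3 ⇒ p3) · (p2 ⇔ p3)) ⇒ (((p3 ⇒ p1) ⇔ (p3 ⇔ p2)) ⇔ (p3 · p2)) = 1/4 ⇒ 3/8 = 1
p1 ⇒ p2 = 1/2 ⇒ 1/8 = 5/8
¬p3 = ¬3/8 = 5/8
(p1 ⇒ p2) · ¬p3 = 5/8 · 5/8 = 5/8
¬p3 = ¬3/8 = 5/8
¬¬p3 = ¬5/8 = 3/8
((p1 ⇒ p2) · ¬p3) ⇒ ¬¬p3 = 5/8 ⇒ 3/8 = 3/4
(¬((p3 ⇒ p3) · (p2 ⇔ p3)) ⇒ (((p3 ⇒ p1) ⇔ (p3 ⇔ p2)) ⇔ (p3 · p2))) ⇒ (((p1 ⇒ p2) · ¬p3) ⇒ ¬¬p3) = 1 ⇒ 3/4 = 3/4
¬((¬((p3 ⇒ p3) · (p2 ⇔ p3)) ⇒ (((p3 ⇒ p1) ⇔ (p3 ⇔ p2)) ⇔ (p3 · p2))) ⇒ (((p1 ⇒ p2) · ¬p3) ⇒ ¬¬p3)) = ¬3/4 = 1/4
¬¬((p1 · (p1 · p3)) ⇒ ((p1 ⇔ (p1 · p3)) · ¬p1)) ⇒ ¬((¬((p3 ⇒ p3) · (p2 ⇔ p3)) ⇒ (((p3 ⇒ p1) ⇔ (p3 ⇔ p2)) ⇔ (p3 · p2))) ⇒ (((p1 ⇒ p2) · ¬p3) ⇒ ¬¬p3)) = 1 ⇒ 1/4 = 1/4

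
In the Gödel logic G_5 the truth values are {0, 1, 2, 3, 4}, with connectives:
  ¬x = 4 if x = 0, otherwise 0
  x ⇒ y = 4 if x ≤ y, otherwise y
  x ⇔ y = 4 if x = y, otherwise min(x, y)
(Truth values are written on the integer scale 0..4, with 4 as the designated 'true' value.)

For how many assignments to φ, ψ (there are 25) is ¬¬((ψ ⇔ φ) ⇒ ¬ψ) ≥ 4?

value 4: 9 assignments (counts)
value 0: 16 assignments
So 9 of the 25 assignments meet the threshold.

9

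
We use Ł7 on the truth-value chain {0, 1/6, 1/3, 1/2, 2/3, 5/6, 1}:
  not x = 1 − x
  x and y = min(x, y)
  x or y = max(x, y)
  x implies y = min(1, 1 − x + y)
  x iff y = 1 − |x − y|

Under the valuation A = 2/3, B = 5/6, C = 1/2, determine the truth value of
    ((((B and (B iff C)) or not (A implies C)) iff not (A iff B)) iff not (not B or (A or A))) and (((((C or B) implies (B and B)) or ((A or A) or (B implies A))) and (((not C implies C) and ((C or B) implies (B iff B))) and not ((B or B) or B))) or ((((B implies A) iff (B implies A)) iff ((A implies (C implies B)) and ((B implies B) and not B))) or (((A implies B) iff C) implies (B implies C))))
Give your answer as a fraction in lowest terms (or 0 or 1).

B iff C = 5/6 iff 1/2 = 2/3
B and (B iff C) = 5/6 and 2/3 = 2/3
A implies C = 2/3 implies 1/2 = 5/6
not (A implies C) = not 5/6 = 1/6
(B and (B iff C)) or not (A implies C) = 2/3 or 1/6 = 2/3
A iff B = 2/3 iff 5/6 = 5/6
not (A iff B) = not 5/6 = 1/6
((B and (B iff C)) or not (A implies C)) iff not (A iff B) = 2/3 iff 1/6 = 1/2
not B = not 5/6 = 1/6
A or A = 2/3 or 2/3 = 2/3
not B or (A or A) = 1/6 or 2/3 = 2/3
not (not B or (A or A)) = not 2/3 = 1/3
(((B and (B iff C)) or not (A implies C)) iff not (A iff B)) iff not (not B or (A or A)) = 1/2 iff 1/3 = 5/6
C or B = 1/2 or 5/6 = 5/6
B and B = 5/6 and 5/6 = 5/6
(C or B) implies (B and B) = 5/6 implies 5/6 = 1
A or A = 2/3 or 2/3 = 2/3
B implies A = 5/6 implies 2/3 = 5/6
(A or A) or (B implies A) = 2/3 or 5/6 = 5/6
((C or B) implies (B and B)) or ((A or A) or (B implies A)) = 1 or 5/6 = 1
not C = not 1/2 = 1/2
not C implies C = 1/2 implies 1/2 = 1
C or B = 1/2 or 5/6 = 5/6
B iff B = 5/6 iff 5/6 = 1
(C or B) implies (B iff B) = 5/6 implies 1 = 1
(not C implies C) and ((C or B) implies (B iff B)) = 1 and 1 = 1
B or B = 5/6 or 5/6 = 5/6
(B or B) or B = 5/6 or 5/6 = 5/6
not ((B or B) or B) = not 5/6 = 1/6
((not C implies C) and ((C or B) implies (B iff B))) and not ((B or B) or B) = 1 and 1/6 = 1/6
(((C or B) implies (B and B)) or ((A or A) or (B implies A))) and (((not C implies C) and ((C or B) implies (B iff B))) and not ((B or B) or B)) = 1 and 1/6 = 1/6
B implies A = 5/6 implies 2/3 = 5/6
B implies A = 5/6 implies 2/3 = 5/6
(B implies A) iff (B implies A) = 5/6 iff 5/6 = 1
C implies B = 1/2 implies 5/6 = 1
A implies (C implies B) = 2/3 implies 1 = 1
B implies B = 5/6 implies 5/6 = 1
not B = not 5/6 = 1/6
(B implies B) and not B = 1 and 1/6 = 1/6
(A implies (C implies B)) and ((B implies B) and not B) = 1 and 1/6 = 1/6
((B implies A) iff (B implies A)) iff ((A implies (C implies B)) and ((B implies B) and not B)) = 1 iff 1/6 = 1/6
A implies B = 2/3 implies 5/6 = 1
(A implies B) iff C = 1 iff 1/2 = 1/2
B implies C = 5/6 implies 1/2 = 2/3
((A implies B) iff C) implies (B implies C) = 1/2 implies 2/3 = 1
(((B implies A) iff (B implies A)) iff ((A implies (C implies B)) and ((B implies B) and not B))) or (((A implies B) iff C) implies (B implies C)) = 1/6 or 1 = 1
((((C or B) implies (B and B)) or ((A or A) or (B implies A))) and (((not C implies C) and ((C or B) implies (B iff B))) and not ((B or B) or B))) or ((((B implies A) iff (B implies A)) iff ((A implies (C implies B)) and ((B implies B) and not B))) or (((A implies B) iff C) implies (B implies C))) = 1/6 or 1 = 1
((((B and (B iff C)) or not (A implies C)) iff not (A iff B)) iff not (not B or (A or A))) and (((((C or B) implies (B and B)) or ((A or A) or (B implies A))) and (((not C implies C) and ((C or B) implies (B iff B))) and not ((B or B) or B))) or ((((B implies A) iff (B implies A)) iff ((A implies (C implies B)) and ((B implies B) and not B))) or (((A implies B) iff C) implies (B implies C)))) = 5/6 and 1 = 5/6

5/6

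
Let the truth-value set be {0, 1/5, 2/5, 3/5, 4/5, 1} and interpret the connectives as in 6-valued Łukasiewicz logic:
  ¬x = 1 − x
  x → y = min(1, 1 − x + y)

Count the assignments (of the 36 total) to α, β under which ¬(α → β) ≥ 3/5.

6

value 1: 1 assignment (counts)
value 4/5: 2 assignments (counts)
value 3/5: 3 assignments (counts)
value 2/5: 4 assignments
value 1/5: 5 assignments
value 0: 21 assignments
So 6 of the 36 assignments meet the threshold.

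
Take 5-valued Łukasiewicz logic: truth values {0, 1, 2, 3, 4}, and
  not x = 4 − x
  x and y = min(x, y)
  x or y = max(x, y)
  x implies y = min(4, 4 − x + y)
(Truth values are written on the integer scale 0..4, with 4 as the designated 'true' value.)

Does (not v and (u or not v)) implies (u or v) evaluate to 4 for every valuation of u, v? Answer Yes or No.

Counterexample: take u = 0, v = 0.
not v = not 0 = 4
not v = not 0 = 4
u or not v = 0 or 4 = 4
not v and (u or not v) = 4 and 4 = 4
u or v = 0 or 0 = 0
(not v and (u or not v)) implies (u or v) = 4 implies 0 = 0
This gives 0 ≠ 4.

No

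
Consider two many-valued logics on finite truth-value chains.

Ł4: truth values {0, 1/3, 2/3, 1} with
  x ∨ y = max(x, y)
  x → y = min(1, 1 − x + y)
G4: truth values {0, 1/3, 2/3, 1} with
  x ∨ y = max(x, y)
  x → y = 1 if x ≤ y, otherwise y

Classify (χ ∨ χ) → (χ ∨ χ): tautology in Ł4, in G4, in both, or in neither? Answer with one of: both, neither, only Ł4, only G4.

both

In Ł4: every assignment gives 1 — tautology.
In G4: every assignment gives 1 — tautology.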